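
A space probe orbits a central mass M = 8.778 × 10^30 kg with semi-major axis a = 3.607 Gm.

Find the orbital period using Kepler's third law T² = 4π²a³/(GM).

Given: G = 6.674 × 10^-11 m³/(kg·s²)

Convert to SI: a = 3.607 Gm = 3.607e+09 m.
GM = G · M = 6.674e-11 · 8.778e+30 = 5.85844e+20 m³/s².
Kepler's third law: T = 2π √(a³ / GM).
Substituting a = 3.607e+09 m and GM = 5.85844e+20 m³/s²:
T = 2π √((3.607e+09)³ / 5.85844e+20) s
T ≈ 5.624e+04 s = 15.62 hours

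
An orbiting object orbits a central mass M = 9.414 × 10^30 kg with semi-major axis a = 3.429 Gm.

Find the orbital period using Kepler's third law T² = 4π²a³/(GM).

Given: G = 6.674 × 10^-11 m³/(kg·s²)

Convert to SI: a = 3.429 Gm = 3.429e+09 m.
GM = G · M = 6.674e-11 · 9.414e+30 = 6.2829e+20 m³/s².
Kepler's third law: T = 2π √(a³ / GM).
Substituting a = 3.429e+09 m and GM = 6.2829e+20 m³/s²:
T = 2π √((3.429e+09)³ / 6.2829e+20) s
T ≈ 5.033e+04 s = 13.98 hours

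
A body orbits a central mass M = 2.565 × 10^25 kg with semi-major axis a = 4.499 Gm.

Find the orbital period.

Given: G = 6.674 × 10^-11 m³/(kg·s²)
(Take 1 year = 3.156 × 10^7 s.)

Convert to SI: a = 4.499 Gm = 4.499e+09 m.
GM = G · M = 6.674e-11 · 2.565e+25 = 1.71188e+15 m³/s².
Kepler's third law: T = 2π √(a³ / GM).
Substituting a = 4.499e+09 m and GM = 1.71188e+15 m³/s²:
T = 2π √((4.499e+09)³ / 1.71188e+15) s
T ≈ 4.583e+07 s = 1.452 years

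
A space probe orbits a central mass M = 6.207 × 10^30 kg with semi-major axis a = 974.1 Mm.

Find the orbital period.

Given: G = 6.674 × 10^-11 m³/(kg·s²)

Convert to SI: a = 974.1 Mm = 9.741e+08 m.
GM = G · M = 6.674e-11 · 6.207e+30 = 4.14255e+20 m³/s².
Kepler's third law: T = 2π √(a³ / GM).
Substituting a = 9.741e+08 m and GM = 4.14255e+20 m³/s²:
T = 2π √((9.741e+08)³ / 4.14255e+20) s
T ≈ 9385 s = 2.607 hours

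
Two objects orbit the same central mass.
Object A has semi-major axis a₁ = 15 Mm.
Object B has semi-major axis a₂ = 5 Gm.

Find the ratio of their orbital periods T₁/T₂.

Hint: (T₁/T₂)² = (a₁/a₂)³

Convert to SI: a₁ = 15 Mm = 1.5e+07 m; a₂ = 5 Gm = 5e+09 m.
From Kepler's third law, (T₁/T₂)² = (a₁/a₂)³, so T₁/T₂ = (a₁/a₂)^(3/2).
a₁/a₂ = 1.5e+07 / 5e+09 = 0.003.
T₁/T₂ = (0.003)^(3/2) ≈ 0.0001643.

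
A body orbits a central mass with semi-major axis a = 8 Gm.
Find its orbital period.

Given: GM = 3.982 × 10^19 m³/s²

Convert to SI: a = 8 Gm = 8e+09 m.
Kepler's third law: T = 2π √(a³ / GM).
Substituting a = 8e+09 m and GM = 3.982e+19 m³/s²:
T = 2π √((8e+09)³ / 3.982e+19) s
T ≈ 7.125e+05 s = 8.246 days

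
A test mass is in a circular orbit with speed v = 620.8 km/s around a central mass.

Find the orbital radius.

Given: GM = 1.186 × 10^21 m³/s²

Convert to SI: v = 620.8 km/s = 620800 m/s.
For a circular orbit, v² = GM / r, so r = GM / v².
r = 1.186e+21 / (620800)² m ≈ 3.077e+09 m = 3.077 × 10^9 m.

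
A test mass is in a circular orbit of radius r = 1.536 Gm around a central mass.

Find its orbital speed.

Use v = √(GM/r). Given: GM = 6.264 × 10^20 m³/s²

Convert to SI: r = 1.536 Gm = 1.536e+09 m.
For a circular orbit, gravity supplies the centripetal force, so v = √(GM / r).
v = √(6.264e+20 / 1.536e+09) m/s ≈ 6.386e+05 m/s = 638.6 km/s.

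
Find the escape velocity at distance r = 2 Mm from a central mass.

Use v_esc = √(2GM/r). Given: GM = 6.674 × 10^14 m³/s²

Convert to SI: r = 2 Mm = 2e+06 m.
Escape velocity comes from setting total energy to zero: ½v² − GM/r = 0 ⇒ v_esc = √(2GM / r).
v_esc = √(2 · 6.674e+14 / 2e+06) m/s ≈ 2.583e+04 m/s = 25.83 km/s.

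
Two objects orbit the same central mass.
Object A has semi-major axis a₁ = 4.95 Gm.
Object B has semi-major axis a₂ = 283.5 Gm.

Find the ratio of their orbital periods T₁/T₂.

Convert to SI: a₁ = 4.95 Gm = 4.95e+09 m; a₂ = 283.5 Gm = 2.835e+11 m.
From Kepler's third law, (T₁/T₂)² = (a₁/a₂)³, so T₁/T₂ = (a₁/a₂)^(3/2).
a₁/a₂ = 4.95e+09 / 2.835e+11 = 0.0174603.
T₁/T₂ = (0.0174603)^(3/2) ≈ 0.002307.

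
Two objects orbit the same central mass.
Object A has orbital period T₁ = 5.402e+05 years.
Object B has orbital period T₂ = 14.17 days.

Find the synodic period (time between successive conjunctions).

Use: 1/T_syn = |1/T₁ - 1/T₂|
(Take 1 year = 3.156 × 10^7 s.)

Convert to SI: T₁ = 5.402e+05 years = 1.70487e+13 s; T₂ = 14.17 days = 1.22429e+06 s.
T_syn = |T₁ · T₂ / (T₁ − T₂)|.
T_syn = |1.70487e+13 · 1.22429e+06 / (1.70487e+13 − 1.22429e+06)| s ≈ 1.224e+06 s = 14.17 days.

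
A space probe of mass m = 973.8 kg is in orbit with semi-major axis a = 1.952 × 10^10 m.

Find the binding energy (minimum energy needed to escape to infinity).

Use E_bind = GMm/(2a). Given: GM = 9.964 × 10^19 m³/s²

Total orbital energy is E = −GMm/(2a); binding energy is E_bind = −E = GMm/(2a).
E_bind = 9.964e+19 · 973.8 / (2 · 1.952e+10) J ≈ 2.485e+12 J = 2.485 TJ.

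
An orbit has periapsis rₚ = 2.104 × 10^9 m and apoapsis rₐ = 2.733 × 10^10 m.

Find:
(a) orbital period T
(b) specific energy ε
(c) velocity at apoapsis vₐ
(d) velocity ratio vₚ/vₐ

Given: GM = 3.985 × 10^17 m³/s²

(a) With a = (rₚ + rₐ)/2 = 1.4717e+10 m, T = 2π √(a³/GM) = 2π √((1.4717e+10)³/3.985e+17) s ≈ 1.777e+07 s
(b) With a = (rₚ + rₐ)/2 = 1.4717e+10 m, ε = −GM/(2a) = −3.985e+17/(2 · 1.4717e+10) J/kg ≈ -1.354e+07 J/kg
(c) With a = (rₚ + rₐ)/2 = 1.4717e+10 m, vₐ = √(GM (2/rₐ − 1/a)) = √(3.985e+17 · (2/2.733e+10 − 1/1.4717e+10)) m/s ≈ 1444 m/s
(d) Conservation of angular momentum (rₚvₚ = rₐvₐ) gives vₚ/vₐ = rₐ/rₚ = 2.733e+10/2.104e+09 ≈ 12.99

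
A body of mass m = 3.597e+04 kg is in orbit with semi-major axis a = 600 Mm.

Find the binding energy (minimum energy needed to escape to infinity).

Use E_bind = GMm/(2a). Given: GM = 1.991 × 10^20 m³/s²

Convert to SI: a = 600 Mm = 6e+08 m.
Total orbital energy is E = −GMm/(2a); binding energy is E_bind = −E = GMm/(2a).
E_bind = 1.991e+20 · 3.597e+04 / (2 · 6e+08) J ≈ 5.968e+15 J = 5.968 PJ.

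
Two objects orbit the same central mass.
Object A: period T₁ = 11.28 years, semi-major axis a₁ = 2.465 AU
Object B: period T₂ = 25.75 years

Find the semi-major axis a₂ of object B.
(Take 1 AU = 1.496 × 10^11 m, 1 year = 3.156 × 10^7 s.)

Convert to SI: T₁ = 11.28 years = 3.55997e+08 s; a₁ = 2.465 AU = 3.68764e+11 m; T₂ = 25.75 years = 8.1267e+08 s.
Kepler's third law: (T₁/T₂)² = (a₁/a₂)³ ⇒ a₂ = a₁ · (T₂/T₁)^(2/3).
T₂/T₁ = 8.1267e+08 / 3.55997e+08 = 2.2828.
a₂ = 3.68764e+11 · (2.2828)^(2/3) m ≈ 6.393e+11 m = 4.274 AU.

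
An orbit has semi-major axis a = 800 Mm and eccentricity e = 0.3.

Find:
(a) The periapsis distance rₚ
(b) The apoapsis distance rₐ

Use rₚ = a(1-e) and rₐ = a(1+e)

Convert to SI: a = 800 Mm = 8e+08 m.
(a) rₚ = a(1 − e) = 8e+08 · (1 − 0.3) = 8e+08 · 0.7 ≈ 5.6e+08 m = 560 Mm.
(b) rₐ = a(1 + e) = 8e+08 · (1 + 0.3) = 8e+08 · 1.3 ≈ 1.04e+09 m = 1.04 Gm.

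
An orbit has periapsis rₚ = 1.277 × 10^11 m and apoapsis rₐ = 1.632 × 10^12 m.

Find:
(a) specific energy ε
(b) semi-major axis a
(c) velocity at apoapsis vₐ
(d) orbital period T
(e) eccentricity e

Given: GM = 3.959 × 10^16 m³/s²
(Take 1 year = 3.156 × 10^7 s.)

(a) With a = (rₚ + rₐ)/2 = 8.7985e+11 m, ε = −GM/(2a) = −3.959e+16/(2 · 8.7985e+11) J/kg ≈ -2.25e+04 J/kg
(b) a = (rₚ + rₐ)/2 = (1.277e+11 + 1.632e+12)/2 ≈ 8.798e+11 m
(c) With a = (rₚ + rₐ)/2 = 8.7985e+11 m, vₐ = √(GM (2/rₐ − 1/a)) = √(3.959e+16 · (2/1.632e+12 − 1/8.7985e+11)) m/s ≈ 59.34 m/s
(d) With a = (rₚ + rₐ)/2 = 8.7985e+11 m, T = 2π √(a³/GM) = 2π √((8.7985e+11)³/3.959e+16) s ≈ 2.606e+10 s
(e) e = (rₐ − rₚ)/(rₐ + rₚ) = (1.632e+12 − 1.277e+11)/(1.632e+12 + 1.277e+11) ≈ 0.8549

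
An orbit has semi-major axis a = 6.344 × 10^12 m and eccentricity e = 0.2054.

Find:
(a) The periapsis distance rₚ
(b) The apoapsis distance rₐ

(a) rₚ = a(1 − e) = 6.344e+12 · (1 − 0.2054) = 6.344e+12 · 0.7946 ≈ 5.041e+12 m = 5.041 × 10^12 m.
(b) rₐ = a(1 + e) = 6.344e+12 · (1 + 0.2054) = 6.344e+12 · 1.2054 ≈ 7.647e+12 m = 7.647 × 10^12 m.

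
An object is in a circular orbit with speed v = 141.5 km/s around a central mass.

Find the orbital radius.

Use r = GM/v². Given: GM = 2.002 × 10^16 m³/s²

Convert to SI: v = 141.5 km/s = 141500 m/s.
For a circular orbit, v² = GM / r, so r = GM / v².
r = 2.002e+16 / (141500)² m ≈ 9.999e+05 m = 999.9 km.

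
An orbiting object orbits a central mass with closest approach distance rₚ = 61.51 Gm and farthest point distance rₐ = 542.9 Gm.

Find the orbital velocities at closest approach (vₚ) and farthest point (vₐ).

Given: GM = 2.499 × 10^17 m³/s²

Convert to SI: rₚ = 61.51 Gm = 6.151e+10 m; rₐ = 542.9 Gm = 5.429e+11 m.
Use the vis-viva equation v² = GM(2/r − 1/a) with a = (rₚ + rₐ)/2 = (6.151e+10 + 5.429e+11)/2 = 3.02205e+11 m.
vₚ = √(GM · (2/rₚ − 1/a)) = √(2.499e+17 · (2/6.151e+10 − 1/3.02205e+11)) m/s ≈ 2702 m/s = 2.702 km/s.
vₐ = √(GM · (2/rₐ − 1/a)) = √(2.499e+17 · (2/5.429e+11 − 1/3.02205e+11)) m/s ≈ 306.1 m/s = 306.1 m/s.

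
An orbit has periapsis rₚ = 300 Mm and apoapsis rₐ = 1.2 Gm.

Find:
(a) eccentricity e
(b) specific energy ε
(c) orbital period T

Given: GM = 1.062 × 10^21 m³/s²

Convert to SI: rₚ = 300 Mm = 3e+08 m; rₐ = 1.2 Gm = 1.2e+09 m.
(a) e = (rₐ − rₚ)/(rₐ + rₚ) = (1.2e+09 − 3e+08)/(1.2e+09 + 3e+08) ≈ 0.6
(b) With a = (rₚ + rₐ)/2 = 7.5e+08 m, ε = −GM/(2a) = −1.062e+21/(2 · 7.5e+08) J/kg ≈ -7.08e+11 J/kg
(c) With a = (rₚ + rₐ)/2 = 7.5e+08 m, T = 2π √(a³/GM) = 2π √((7.5e+08)³/1.062e+21) s ≈ 3960 s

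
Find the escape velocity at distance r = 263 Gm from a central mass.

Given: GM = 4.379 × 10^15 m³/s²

Convert to SI: r = 263 Gm = 2.63e+11 m.
Escape velocity comes from setting total energy to zero: ½v² − GM/r = 0 ⇒ v_esc = √(2GM / r).
v_esc = √(2 · 4.379e+15 / 2.63e+11) m/s ≈ 182.5 m/s = 182.5 m/s.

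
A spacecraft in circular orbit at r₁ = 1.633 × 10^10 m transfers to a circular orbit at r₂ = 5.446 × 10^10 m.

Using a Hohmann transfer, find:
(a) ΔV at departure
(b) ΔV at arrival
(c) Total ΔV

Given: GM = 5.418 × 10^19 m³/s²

Transfer semi-major axis: a_t = (r₁ + r₂)/2 = (1.633e+10 + 5.446e+10)/2 = 3.5395e+10 m.
Circular speeds: v₁ = √(GM/r₁) = 57600.5 m/s, v₂ = √(GM/r₂) = 31541.4 m/s.
Transfer speeds (vis-viva v² = GM(2/r − 1/a_t)): v₁ᵗ = 71448.7 m/s, v₂ᵗ = 21424.1 m/s.
(a) ΔV₁ = |v₁ᵗ − v₁| ≈ 1.385e+04 m/s = 13.85 km/s.
(b) ΔV₂ = |v₂ − v₂ᵗ| ≈ 1.012e+04 m/s = 10.12 km/s.
(c) ΔV_total = ΔV₁ + ΔV₂ ≈ 2.397e+04 m/s = 23.97 km/s.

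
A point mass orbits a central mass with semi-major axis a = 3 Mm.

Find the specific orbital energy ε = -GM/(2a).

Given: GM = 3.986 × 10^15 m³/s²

Convert to SI: a = 3 Mm = 3e+06 m.
ε = −GM / (2a).
ε = −3.986e+15 / (2 · 3e+06) J/kg ≈ -6.643e+08 J/kg = -664.3 MJ/kg.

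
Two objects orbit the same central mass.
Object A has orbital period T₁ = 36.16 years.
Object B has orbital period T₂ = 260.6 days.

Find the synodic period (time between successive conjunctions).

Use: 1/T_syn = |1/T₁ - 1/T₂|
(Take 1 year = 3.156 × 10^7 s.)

Convert to SI: T₁ = 36.16 years = 1.14121e+09 s; T₂ = 260.6 days = 2.25158e+07 s.
T_syn = |T₁ · T₂ / (T₁ − T₂)|.
T_syn = |1.14121e+09 · 2.25158e+07 / (1.14121e+09 − 2.25158e+07)| s ≈ 2.297e+07 s = 265.8 days.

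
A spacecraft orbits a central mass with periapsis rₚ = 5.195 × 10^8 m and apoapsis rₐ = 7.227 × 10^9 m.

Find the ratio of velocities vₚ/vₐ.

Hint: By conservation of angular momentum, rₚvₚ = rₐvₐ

Conservation of angular momentum gives rₚvₚ = rₐvₐ, so vₚ/vₐ = rₐ/rₚ.
vₚ/vₐ = 7.227e+09 / 5.195e+08 ≈ 13.91.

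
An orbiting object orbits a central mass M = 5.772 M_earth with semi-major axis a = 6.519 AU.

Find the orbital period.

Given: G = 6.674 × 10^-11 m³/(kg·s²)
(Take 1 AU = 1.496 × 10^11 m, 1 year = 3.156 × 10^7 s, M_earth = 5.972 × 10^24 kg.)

Convert to SI: a = 6.519 AU = 9.75242e+11 m; M = 5.772 M_earth = 3.44704e+25 kg.
GM = G · M = 6.674e-11 · 3.44704e+25 = 2.30055e+15 m³/s².
Kepler's third law: T = 2π √(a³ / GM).
Substituting a = 9.75242e+11 m and GM = 2.30055e+15 m³/s²:
T = 2π √((9.75242e+11)³ / 2.30055e+15) s
T ≈ 1.262e+11 s = 3998 years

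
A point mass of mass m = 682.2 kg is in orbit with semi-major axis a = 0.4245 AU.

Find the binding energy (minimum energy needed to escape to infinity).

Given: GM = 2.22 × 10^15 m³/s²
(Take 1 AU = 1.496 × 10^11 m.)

Convert to SI: a = 0.4245 AU = 6.35052e+10 m.
Total orbital energy is E = −GMm/(2a); binding energy is E_bind = −E = GMm/(2a).
E_bind = 2.22e+15 · 682.2 / (2 · 6.35052e+10) J ≈ 1.192e+07 J = 11.92 MJ.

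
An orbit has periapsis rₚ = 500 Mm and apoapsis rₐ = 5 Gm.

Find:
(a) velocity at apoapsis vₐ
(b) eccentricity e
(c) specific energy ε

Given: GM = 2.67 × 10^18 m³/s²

Convert to SI: rₚ = 500 Mm = 5e+08 m; rₐ = 5 Gm = 5e+09 m.
(a) With a = (rₚ + rₐ)/2 = 2.75e+09 m, vₐ = √(GM (2/rₐ − 1/a)) = √(2.67e+18 · (2/5e+09 − 1/2.75e+09)) m/s ≈ 9853 m/s
(b) e = (rₐ − rₚ)/(rₐ + rₚ) = (5e+09 − 5e+08)/(5e+09 + 5e+08) ≈ 0.8182
(c) With a = (rₚ + rₐ)/2 = 2.75e+09 m, ε = −GM/(2a) = −2.67e+18/(2 · 2.75e+09) J/kg ≈ -4.855e+08 J/kg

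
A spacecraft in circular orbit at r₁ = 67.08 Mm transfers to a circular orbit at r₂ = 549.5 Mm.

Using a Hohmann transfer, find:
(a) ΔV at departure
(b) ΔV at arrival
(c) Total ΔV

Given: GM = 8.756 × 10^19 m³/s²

Convert to SI: r₁ = 67.08 Mm = 6.708e+07 m; r₂ = 549.5 Mm = 5.495e+08 m.
Transfer semi-major axis: a_t = (r₁ + r₂)/2 = (6.708e+07 + 5.495e+08)/2 = 3.0829e+08 m.
Circular speeds: v₁ = √(GM/r₁) = 1.1425e+06 m/s, v₂ = √(GM/r₂) = 399180 m/s.
Transfer speeds (vis-viva v² = GM(2/r − 1/a_t)): v₁ᵗ = 1.52532e+06 m/s, v₂ᵗ = 186203 m/s.
(a) ΔV₁ = |v₁ᵗ − v₁| ≈ 3.828e+05 m/s = 382.8 km/s.
(b) ΔV₂ = |v₂ − v₂ᵗ| ≈ 2.13e+05 m/s = 213 km/s.
(c) ΔV_total = ΔV₁ + ΔV₂ ≈ 5.958e+05 m/s = 595.8 km/s.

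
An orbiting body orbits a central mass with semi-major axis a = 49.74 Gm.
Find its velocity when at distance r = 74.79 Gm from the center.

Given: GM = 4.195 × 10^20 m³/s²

Convert to SI: a = 49.74 Gm = 4.974e+10 m; r = 74.79 Gm = 7.479e+10 m.
Vis-viva: v = √(GM · (2/r − 1/a)).
2/r − 1/a = 2/7.479e+10 − 1/4.974e+10 = 6.637e-12 m⁻¹.
v = √(4.195e+20 · 6.637e-12) m/s ≈ 5.277e+04 m/s = 52.77 km/s.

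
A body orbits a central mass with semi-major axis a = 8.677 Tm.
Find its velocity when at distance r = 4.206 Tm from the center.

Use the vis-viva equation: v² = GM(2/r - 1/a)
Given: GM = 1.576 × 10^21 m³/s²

Convert to SI: a = 8.677 Tm = 8.677e+12 m; r = 4.206 Tm = 4.206e+12 m.
Vis-viva: v = √(GM · (2/r − 1/a)).
2/r − 1/a = 2/4.206e+12 − 1/8.677e+12 = 3.60264e-13 m⁻¹.
v = √(1.576e+21 · 3.60264e-13) m/s ≈ 2.383e+04 m/s = 23.83 km/s.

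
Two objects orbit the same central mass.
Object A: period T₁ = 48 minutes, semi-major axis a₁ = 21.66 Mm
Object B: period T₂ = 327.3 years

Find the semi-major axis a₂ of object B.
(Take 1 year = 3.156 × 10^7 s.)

Convert to SI: T₁ = 48 minutes = 2880 s; a₁ = 21.66 Mm = 2.166e+07 m; T₂ = 327.3 years = 1.03296e+10 s.
Kepler's third law: (T₁/T₂)² = (a₁/a₂)³ ⇒ a₂ = a₁ · (T₂/T₁)^(2/3).
T₂/T₁ = 1.03296e+10 / 2880 = 3.58666e+06.
a₂ = 2.166e+07 · (3.58666e+06)^(2/3) m ≈ 5.075e+11 m = 507.5 Gm.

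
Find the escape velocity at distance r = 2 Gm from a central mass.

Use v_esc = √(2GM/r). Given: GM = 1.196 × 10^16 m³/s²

Convert to SI: r = 2 Gm = 2e+09 m.
Escape velocity comes from setting total energy to zero: ½v² − GM/r = 0 ⇒ v_esc = √(2GM / r).
v_esc = √(2 · 1.196e+16 / 2e+09) m/s ≈ 3458 m/s = 3.458 km/s.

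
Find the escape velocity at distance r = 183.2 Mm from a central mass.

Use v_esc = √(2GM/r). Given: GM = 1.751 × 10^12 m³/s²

Convert to SI: r = 183.2 Mm = 1.832e+08 m.
Escape velocity comes from setting total energy to zero: ½v² − GM/r = 0 ⇒ v_esc = √(2GM / r).
v_esc = √(2 · 1.751e+12 / 1.832e+08) m/s ≈ 138.3 m/s = 138.3 m/s.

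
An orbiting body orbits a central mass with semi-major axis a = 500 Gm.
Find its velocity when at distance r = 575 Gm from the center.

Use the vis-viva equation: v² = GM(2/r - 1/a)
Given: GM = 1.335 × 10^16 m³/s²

Convert to SI: a = 500 Gm = 5e+11 m; r = 575 Gm = 5.75e+11 m.
Vis-viva: v = √(GM · (2/r − 1/a)).
2/r − 1/a = 2/5.75e+11 − 1/5e+11 = 1.47826e-12 m⁻¹.
v = √(1.335e+16 · 1.47826e-12) m/s ≈ 140.5 m/s = 140.5 m/s.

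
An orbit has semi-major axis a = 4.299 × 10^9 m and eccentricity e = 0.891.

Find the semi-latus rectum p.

p = a (1 − e²).
p = 4.299e+09 · (1 − (0.891)²) = 4.299e+09 · 0.206119 ≈ 8.861e+08 m = 8.861 × 10^8 m.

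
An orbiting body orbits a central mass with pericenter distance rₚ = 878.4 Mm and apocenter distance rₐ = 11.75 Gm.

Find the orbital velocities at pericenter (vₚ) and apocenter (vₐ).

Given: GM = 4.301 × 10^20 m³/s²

Convert to SI: rₚ = 878.4 Mm = 8.784e+08 m; rₐ = 11.75 Gm = 1.175e+10 m.
Use the vis-viva equation v² = GM(2/r − 1/a) with a = (rₚ + rₐ)/2 = (8.784e+08 + 1.175e+10)/2 = 6.3142e+09 m.
vₚ = √(GM · (2/rₚ − 1/a)) = √(4.301e+20 · (2/8.784e+08 − 1/6.3142e+09)) m/s ≈ 9.545e+05 m/s = 954.5 km/s.
vₐ = √(GM · (2/rₐ − 1/a)) = √(4.301e+20 · (2/1.175e+10 − 1/6.3142e+09)) m/s ≈ 7.136e+04 m/s = 71.36 km/s.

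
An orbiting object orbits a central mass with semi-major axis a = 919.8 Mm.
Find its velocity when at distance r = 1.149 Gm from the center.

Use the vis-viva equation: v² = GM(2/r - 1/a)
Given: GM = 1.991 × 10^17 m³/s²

Convert to SI: a = 919.8 Mm = 9.198e+08 m; r = 1.149 Gm = 1.149e+09 m.
Vis-viva: v = √(GM · (2/r − 1/a)).
2/r − 1/a = 2/1.149e+09 − 1/9.198e+08 = 6.53451e-10 m⁻¹.
v = √(1.991e+17 · 6.53451e-10) m/s ≈ 1.141e+04 m/s = 11.41 km/s.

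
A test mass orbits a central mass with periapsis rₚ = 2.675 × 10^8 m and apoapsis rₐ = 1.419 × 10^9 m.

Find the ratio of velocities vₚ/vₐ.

Conservation of angular momentum gives rₚvₚ = rₐvₐ, so vₚ/vₐ = rₐ/rₚ.
vₚ/vₐ = 1.419e+09 / 2.675e+08 ≈ 5.305.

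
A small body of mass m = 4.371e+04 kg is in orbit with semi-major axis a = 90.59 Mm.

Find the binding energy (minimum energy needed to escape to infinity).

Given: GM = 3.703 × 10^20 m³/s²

Convert to SI: a = 90.59 Mm = 9.059e+07 m.
Total orbital energy is E = −GMm/(2a); binding energy is E_bind = −E = GMm/(2a).
E_bind = 3.703e+20 · 4.371e+04 / (2 · 9.059e+07) J ≈ 8.934e+16 J = 89.34 PJ.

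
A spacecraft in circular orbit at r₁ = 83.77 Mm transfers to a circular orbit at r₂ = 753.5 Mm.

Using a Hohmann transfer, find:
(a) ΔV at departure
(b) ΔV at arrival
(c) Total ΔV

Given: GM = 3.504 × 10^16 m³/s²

Convert to SI: r₁ = 83.77 Mm = 8.377e+07 m; r₂ = 753.5 Mm = 7.535e+08 m.
Transfer semi-major axis: a_t = (r₁ + r₂)/2 = (8.377e+07 + 7.535e+08)/2 = 4.18635e+08 m.
Circular speeds: v₁ = √(GM/r₁) = 20452.1 m/s, v₂ = √(GM/r₂) = 6819.31 m/s.
Transfer speeds (vis-viva v² = GM(2/r − 1/a_t)): v₁ᵗ = 27438.6 m/s, v₂ᵗ = 3050.47 m/s.
(a) ΔV₁ = |v₁ᵗ − v₁| ≈ 6986 m/s = 6.986 km/s.
(b) ΔV₂ = |v₂ − v₂ᵗ| ≈ 3769 m/s = 3.769 km/s.
(c) ΔV_total = ΔV₁ + ΔV₂ ≈ 1.076e+04 m/s = 10.76 km/s.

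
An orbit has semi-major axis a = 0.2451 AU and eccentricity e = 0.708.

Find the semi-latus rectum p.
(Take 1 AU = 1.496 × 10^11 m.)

Convert to SI: a = 0.2451 AU = 3.6667e+10 m.
p = a (1 − e²).
p = 3.6667e+10 · (1 − (0.708)²) = 3.6667e+10 · 0.498736 ≈ 1.829e+10 m = 0.1222 AU.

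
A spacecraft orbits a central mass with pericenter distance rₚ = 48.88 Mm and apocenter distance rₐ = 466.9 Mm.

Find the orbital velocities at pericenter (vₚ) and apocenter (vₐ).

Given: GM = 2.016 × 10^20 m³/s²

Convert to SI: rₚ = 48.88 Mm = 4.888e+07 m; rₐ = 466.9 Mm = 4.669e+08 m.
Use the vis-viva equation v² = GM(2/r − 1/a) with a = (rₚ + rₐ)/2 = (4.888e+07 + 4.669e+08)/2 = 2.5789e+08 m.
vₚ = √(GM · (2/rₚ − 1/a)) = √(2.016e+20 · (2/4.888e+07 − 1/2.5789e+08)) m/s ≈ 2.733e+06 m/s = 2733 km/s.
vₐ = √(GM · (2/rₐ − 1/a)) = √(2.016e+20 · (2/4.669e+08 − 1/2.5789e+08)) m/s ≈ 2.861e+05 m/s = 286.1 km/s.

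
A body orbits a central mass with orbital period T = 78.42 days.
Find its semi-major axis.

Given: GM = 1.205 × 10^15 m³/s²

Convert to SI: T = 78.42 days = 6.77549e+06 s.
Invert Kepler's third law: a = (GM · T² / (4π²))^(1/3).
Substituting T = 6.77549e+06 s and GM = 1.205e+15 m³/s²:
a = (1.205e+15 · (6.77549e+06)² / (4π²))^(1/3) m
a ≈ 1.119e+09 m = 1.119 × 10^9 m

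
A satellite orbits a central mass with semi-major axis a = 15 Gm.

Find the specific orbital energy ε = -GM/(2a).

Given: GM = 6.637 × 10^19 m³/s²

Convert to SI: a = 15 Gm = 1.5e+10 m.
ε = −GM / (2a).
ε = −6.637e+19 / (2 · 1.5e+10) J/kg ≈ -2.212e+09 J/kg = -2.212 GJ/kg.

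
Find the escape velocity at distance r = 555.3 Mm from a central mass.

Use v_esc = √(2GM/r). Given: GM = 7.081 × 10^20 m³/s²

Convert to SI: r = 555.3 Mm = 5.553e+08 m.
Escape velocity comes from setting total energy to zero: ½v² − GM/r = 0 ⇒ v_esc = √(2GM / r).
v_esc = √(2 · 7.081e+20 / 5.553e+08) m/s ≈ 1.597e+06 m/s = 1597 km/s.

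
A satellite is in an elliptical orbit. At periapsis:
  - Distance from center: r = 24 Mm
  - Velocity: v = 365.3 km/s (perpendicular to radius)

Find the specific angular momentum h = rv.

Convert to SI: r = 24 Mm = 2.4e+07 m; v = 365.3 km/s = 365300 m/s.
With v perpendicular to r, h = r · v.
h = 2.4e+07 · 365300 m²/s ≈ 8.767e+12 m²/s.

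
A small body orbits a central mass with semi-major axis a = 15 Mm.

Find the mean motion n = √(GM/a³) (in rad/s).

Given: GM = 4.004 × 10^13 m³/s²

Convert to SI: a = 15 Mm = 1.5e+07 m.
n = √(GM / a³).
n = √(4.004e+13 / (1.5e+07)³) rad/s ≈ 0.0001089 rad/s.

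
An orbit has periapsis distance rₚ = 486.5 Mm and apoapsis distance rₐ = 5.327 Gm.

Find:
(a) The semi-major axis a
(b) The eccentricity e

Convert to SI: rₚ = 486.5 Mm = 4.865e+08 m; rₐ = 5.327 Gm = 5.327e+09 m.
(a) a = (rₚ + rₐ) / 2 = (4.865e+08 + 5.327e+09) / 2 ≈ 2.907e+09 m = 2.907 Gm.
(b) e = (rₐ − rₚ) / (rₐ + rₚ) = (5.327e+09 − 4.865e+08) / (5.327e+09 + 4.865e+08) ≈ 0.8326.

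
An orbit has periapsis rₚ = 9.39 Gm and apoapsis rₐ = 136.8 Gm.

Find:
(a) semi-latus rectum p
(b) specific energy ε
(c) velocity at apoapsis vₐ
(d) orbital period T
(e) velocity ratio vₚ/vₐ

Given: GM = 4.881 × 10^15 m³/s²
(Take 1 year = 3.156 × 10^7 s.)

Convert to SI: rₚ = 9.39 Gm = 9.39e+09 m; rₐ = 136.8 Gm = 1.368e+11 m.
(a) From a = (rₚ + rₐ)/2 = 7.3095e+10 m and e = (rₐ − rₚ)/(rₐ + rₚ) = 0.871537, p = a(1 − e²) = 7.3095e+10 · (1 − (0.871537)²) ≈ 1.757e+10 m
(b) With a = (rₚ + rₐ)/2 = 7.3095e+10 m, ε = −GM/(2a) = −4.881e+15/(2 · 7.3095e+10) J/kg ≈ -3.339e+04 J/kg
(c) With a = (rₚ + rₐ)/2 = 7.3095e+10 m, vₐ = √(GM (2/rₐ − 1/a)) = √(4.881e+15 · (2/1.368e+11 − 1/7.3095e+10)) m/s ≈ 67.7 m/s
(d) With a = (rₚ + rₐ)/2 = 7.3095e+10 m, T = 2π √(a³/GM) = 2π √((7.3095e+10)³/4.881e+15) s ≈ 1.777e+09 s
(e) Conservation of angular momentum (rₚvₚ = rₐvₐ) gives vₚ/vₐ = rₐ/rₚ = 1.368e+11/9.39e+09 ≈ 14.57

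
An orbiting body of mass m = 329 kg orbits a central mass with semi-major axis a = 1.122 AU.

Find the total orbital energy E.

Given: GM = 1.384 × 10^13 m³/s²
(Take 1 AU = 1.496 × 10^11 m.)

Convert to SI: a = 1.122 AU = 1.67851e+11 m.
E = −GMm / (2a).
E = −1.384e+13 · 329 / (2 · 1.67851e+11) J ≈ -1.356e+04 J = -13.56 kJ.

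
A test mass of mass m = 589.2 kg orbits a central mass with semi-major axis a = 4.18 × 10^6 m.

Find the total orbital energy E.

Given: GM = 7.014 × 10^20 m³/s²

E = −GMm / (2a).
E = −7.014e+20 · 589.2 / (2 · 4.18e+06) J ≈ -4.943e+16 J = -49.43 PJ.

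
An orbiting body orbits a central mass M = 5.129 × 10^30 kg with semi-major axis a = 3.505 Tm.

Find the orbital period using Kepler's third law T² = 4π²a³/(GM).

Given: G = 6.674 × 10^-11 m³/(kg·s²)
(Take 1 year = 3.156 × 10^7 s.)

Convert to SI: a = 3.505 Tm = 3.505e+12 m.
GM = G · M = 6.674e-11 · 5.129e+30 = 3.42309e+20 m³/s².
Kepler's third law: T = 2π √(a³ / GM).
Substituting a = 3.505e+12 m and GM = 3.42309e+20 m³/s²:
T = 2π √((3.505e+12)³ / 3.42309e+20) s
T ≈ 2.228e+09 s = 70.61 years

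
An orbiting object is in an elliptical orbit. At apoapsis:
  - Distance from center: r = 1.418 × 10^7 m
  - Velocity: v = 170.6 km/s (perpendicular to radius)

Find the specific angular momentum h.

Convert to SI: v = 170.6 km/s = 170600 m/s.
With v perpendicular to r, h = r · v.
h = 1.418e+07 · 170600 m²/s ≈ 2.419e+12 m²/s.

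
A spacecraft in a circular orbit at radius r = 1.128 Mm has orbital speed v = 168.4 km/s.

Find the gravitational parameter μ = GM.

Convert to SI: r = 1.128 Mm = 1.128e+06 m; v = 168.4 km/s = 168400 m/s.
For a circular orbit v² = GM/r, so GM = v² · r.
GM = (168400)² · 1.128e+06 m³/s² ≈ 3.199e+16 m³/s² = 3.199 × 10^16 m³/s².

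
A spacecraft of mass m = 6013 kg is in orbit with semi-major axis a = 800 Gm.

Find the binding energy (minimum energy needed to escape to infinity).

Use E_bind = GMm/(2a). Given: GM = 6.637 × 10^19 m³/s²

Convert to SI: a = 800 Gm = 8e+11 m.
Total orbital energy is E = −GMm/(2a); binding energy is E_bind = −E = GMm/(2a).
E_bind = 6.637e+19 · 6013 / (2 · 8e+11) J ≈ 2.494e+11 J = 249.4 GJ.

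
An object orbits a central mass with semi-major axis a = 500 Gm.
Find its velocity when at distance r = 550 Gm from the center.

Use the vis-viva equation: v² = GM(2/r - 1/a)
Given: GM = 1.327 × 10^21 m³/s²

Convert to SI: a = 500 Gm = 5e+11 m; r = 550 Gm = 5.5e+11 m.
Vis-viva: v = √(GM · (2/r − 1/a)).
2/r − 1/a = 2/5.5e+11 − 1/5e+11 = 1.63636e-12 m⁻¹.
v = √(1.327e+21 · 1.63636e-12) m/s ≈ 4.66e+04 m/s = 46.6 km/s.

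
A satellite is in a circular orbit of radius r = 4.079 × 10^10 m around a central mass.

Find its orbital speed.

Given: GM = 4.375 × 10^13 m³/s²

For a circular orbit, gravity supplies the centripetal force, so v = √(GM / r).
v = √(4.375e+13 / 4.079e+10) m/s ≈ 32.75 m/s = 32.75 m/s.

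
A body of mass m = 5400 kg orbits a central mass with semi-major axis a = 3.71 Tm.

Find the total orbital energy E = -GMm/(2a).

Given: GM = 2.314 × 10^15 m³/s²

Convert to SI: a = 3.71 Tm = 3.71e+12 m.
E = −GMm / (2a).
E = −2.314e+15 · 5400 / (2 · 3.71e+12) J ≈ -1.684e+06 J = -1.684 MJ.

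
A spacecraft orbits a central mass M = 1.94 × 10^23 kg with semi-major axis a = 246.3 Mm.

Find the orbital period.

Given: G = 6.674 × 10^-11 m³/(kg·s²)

Convert to SI: a = 246.3 Mm = 2.463e+08 m.
GM = G · M = 6.674e-11 · 1.94e+23 = 1.29476e+13 m³/s².
Kepler's third law: T = 2π √(a³ / GM).
Substituting a = 2.463e+08 m and GM = 1.29476e+13 m³/s²:
T = 2π √((2.463e+08)³ / 1.29476e+13) s
T ≈ 6.75e+06 s = 78.12 days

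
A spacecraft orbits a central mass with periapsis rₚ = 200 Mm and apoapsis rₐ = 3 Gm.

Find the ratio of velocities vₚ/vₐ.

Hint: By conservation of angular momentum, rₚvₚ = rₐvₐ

Convert to SI: rₚ = 200 Mm = 2e+08 m; rₐ = 3 Gm = 3e+09 m.
Conservation of angular momentum gives rₚvₚ = rₐvₐ, so vₚ/vₐ = rₐ/rₚ.
vₚ/vₐ = 3e+09 / 2e+08 ≈ 15.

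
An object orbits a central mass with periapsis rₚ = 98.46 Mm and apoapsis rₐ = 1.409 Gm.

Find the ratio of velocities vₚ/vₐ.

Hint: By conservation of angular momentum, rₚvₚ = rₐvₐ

Convert to SI: rₚ = 98.46 Mm = 9.846e+07 m; rₐ = 1.409 Gm = 1.409e+09 m.
Conservation of angular momentum gives rₚvₚ = rₐvₐ, so vₚ/vₐ = rₐ/rₚ.
vₚ/vₐ = 1.409e+09 / 9.846e+07 ≈ 14.31.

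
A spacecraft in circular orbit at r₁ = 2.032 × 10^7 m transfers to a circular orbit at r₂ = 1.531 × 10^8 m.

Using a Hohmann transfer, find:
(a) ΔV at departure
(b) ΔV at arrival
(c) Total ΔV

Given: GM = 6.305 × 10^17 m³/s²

Transfer semi-major axis: a_t = (r₁ + r₂)/2 = (2.032e+07 + 1.531e+08)/2 = 8.671e+07 m.
Circular speeds: v₁ = √(GM/r₁) = 176149 m/s, v₂ = √(GM/r₂) = 64173.4 m/s.
Transfer speeds (vis-viva v² = GM(2/r − 1/a_t)): v₁ᵗ = 234064 m/s, v₂ᵗ = 31065.8 m/s.
(a) ΔV₁ = |v₁ᵗ − v₁| ≈ 5.791e+04 m/s = 57.91 km/s.
(b) ΔV₂ = |v₂ − v₂ᵗ| ≈ 3.311e+04 m/s = 33.11 km/s.
(c) ΔV_total = ΔV₁ + ΔV₂ ≈ 9.102e+04 m/s = 91.02 km/s.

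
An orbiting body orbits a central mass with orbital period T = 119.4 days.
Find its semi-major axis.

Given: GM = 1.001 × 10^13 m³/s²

Convert to SI: T = 119.4 days = 1.03162e+07 s.
Invert Kepler's third law: a = (GM · T² / (4π²))^(1/3).
Substituting T = 1.03162e+07 s and GM = 1.001e+13 m³/s²:
a = (1.001e+13 · (1.03162e+07)² / (4π²))^(1/3) m
a ≈ 2.999e+08 m = 299.9 Mm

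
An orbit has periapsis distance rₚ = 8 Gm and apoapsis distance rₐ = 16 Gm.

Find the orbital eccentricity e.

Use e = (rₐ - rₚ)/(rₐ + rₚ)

Convert to SI: rₚ = 8 Gm = 8e+09 m; rₐ = 16 Gm = 1.6e+10 m.
e = (rₐ − rₚ) / (rₐ + rₚ).
e = (1.6e+10 − 8e+09) / (1.6e+10 + 8e+09) = 8e+09 / 2.4e+10 ≈ 0.3333.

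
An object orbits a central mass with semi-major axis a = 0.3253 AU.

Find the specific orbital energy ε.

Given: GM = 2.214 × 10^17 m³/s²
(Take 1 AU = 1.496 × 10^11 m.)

Convert to SI: a = 0.3253 AU = 4.86649e+10 m.
ε = −GM / (2a).
ε = −2.214e+17 / (2 · 4.86649e+10) J/kg ≈ -2.275e+06 J/kg = -2.275 MJ/kg.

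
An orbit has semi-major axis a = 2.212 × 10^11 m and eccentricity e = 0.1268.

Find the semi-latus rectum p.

p = a (1 − e²).
p = 2.212e+11 · (1 − (0.1268)²) = 2.212e+11 · 0.983922 ≈ 2.176e+11 m = 2.176 × 10^11 m.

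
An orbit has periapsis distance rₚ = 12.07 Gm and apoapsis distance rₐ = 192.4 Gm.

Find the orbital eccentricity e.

Convert to SI: rₚ = 12.07 Gm = 1.207e+10 m; rₐ = 192.4 Gm = 1.924e+11 m.
e = (rₐ − rₚ) / (rₐ + rₚ).
e = (1.924e+11 − 1.207e+10) / (1.924e+11 + 1.207e+10) = 1.8033e+11 / 2.0447e+11 ≈ 0.8819.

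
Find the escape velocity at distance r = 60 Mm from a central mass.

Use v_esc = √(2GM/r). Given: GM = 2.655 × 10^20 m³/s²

Convert to SI: r = 60 Mm = 6e+07 m.
Escape velocity comes from setting total energy to zero: ½v² − GM/r = 0 ⇒ v_esc = √(2GM / r).
v_esc = √(2 · 2.655e+20 / 6e+07) m/s ≈ 2.975e+06 m/s = 2975 km/s.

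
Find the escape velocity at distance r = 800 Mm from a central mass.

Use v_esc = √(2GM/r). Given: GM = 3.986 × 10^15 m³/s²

Convert to SI: r = 800 Mm = 8e+08 m.
Escape velocity comes from setting total energy to zero: ½v² − GM/r = 0 ⇒ v_esc = √(2GM / r).
v_esc = √(2 · 3.986e+15 / 8e+08) m/s ≈ 3157 m/s = 3.157 km/s.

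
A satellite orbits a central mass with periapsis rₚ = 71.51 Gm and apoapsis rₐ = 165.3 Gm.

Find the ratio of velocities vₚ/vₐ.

Convert to SI: rₚ = 71.51 Gm = 7.151e+10 m; rₐ = 165.3 Gm = 1.653e+11 m.
Conservation of angular momentum gives rₚvₚ = rₐvₐ, so vₚ/vₐ = rₐ/rₚ.
vₚ/vₐ = 1.653e+11 / 7.151e+10 ≈ 2.312.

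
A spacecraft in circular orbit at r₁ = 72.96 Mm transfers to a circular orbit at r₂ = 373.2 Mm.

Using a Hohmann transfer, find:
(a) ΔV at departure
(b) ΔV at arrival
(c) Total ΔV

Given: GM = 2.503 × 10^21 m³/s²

Convert to SI: r₁ = 72.96 Mm = 7.296e+07 m; r₂ = 373.2 Mm = 3.732e+08 m.
Transfer semi-major axis: a_t = (r₁ + r₂)/2 = (7.296e+07 + 3.732e+08)/2 = 2.2308e+08 m.
Circular speeds: v₁ = √(GM/r₁) = 5.85717e+06 m/s, v₂ = √(GM/r₂) = 2.58976e+06 m/s.
Transfer speeds (vis-viva v² = GM(2/r − 1/a_t)): v₁ᵗ = 7.5758e+06 m/s, v₂ᵗ = 1.48106e+06 m/s.
(a) ΔV₁ = |v₁ᵗ − v₁| ≈ 1.719e+06 m/s = 1719 km/s.
(b) ΔV₂ = |v₂ − v₂ᵗ| ≈ 1.109e+06 m/s = 1109 km/s.
(c) ΔV_total = ΔV₁ + ΔV₂ ≈ 2.827e+06 m/s = 2827 km/s.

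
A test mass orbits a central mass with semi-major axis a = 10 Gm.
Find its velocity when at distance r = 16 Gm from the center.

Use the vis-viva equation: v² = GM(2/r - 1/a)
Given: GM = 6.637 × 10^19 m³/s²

Convert to SI: a = 10 Gm = 1e+10 m; r = 16 Gm = 1.6e+10 m.
Vis-viva: v = √(GM · (2/r − 1/a)).
2/r − 1/a = 2/1.6e+10 − 1/1e+10 = 2.5e-11 m⁻¹.
v = √(6.637e+19 · 2.5e-11) m/s ≈ 4.073e+04 m/s = 40.73 km/s.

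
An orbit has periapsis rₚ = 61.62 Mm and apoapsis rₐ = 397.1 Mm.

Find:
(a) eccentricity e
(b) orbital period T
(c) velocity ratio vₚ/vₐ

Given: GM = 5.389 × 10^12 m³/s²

Convert to SI: rₚ = 61.62 Mm = 6.162e+07 m; rₐ = 397.1 Mm = 3.971e+08 m.
(a) e = (rₐ − rₚ)/(rₐ + rₚ) = (3.971e+08 − 6.162e+07)/(3.971e+08 + 6.162e+07) ≈ 0.7313
(b) With a = (rₚ + rₐ)/2 = 2.2936e+08 m, T = 2π √(a³/GM) = 2π √((2.2936e+08)³/5.389e+12) s ≈ 9.402e+06 s
(c) Conservation of angular momentum (rₚvₚ = rₐvₐ) gives vₚ/vₐ = rₐ/rₚ = 3.971e+08/6.162e+07 ≈ 6.444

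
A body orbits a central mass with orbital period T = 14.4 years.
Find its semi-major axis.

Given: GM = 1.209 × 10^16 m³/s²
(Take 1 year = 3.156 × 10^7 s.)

Convert to SI: T = 14.4 years = 4.54464e+08 s.
Invert Kepler's third law: a = (GM · T² / (4π²))^(1/3).
Substituting T = 4.54464e+08 s and GM = 1.209e+16 m³/s²:
a = (1.209e+16 · (4.54464e+08)² / (4π²))^(1/3) m
a ≈ 3.984e+10 m = 39.84 Gm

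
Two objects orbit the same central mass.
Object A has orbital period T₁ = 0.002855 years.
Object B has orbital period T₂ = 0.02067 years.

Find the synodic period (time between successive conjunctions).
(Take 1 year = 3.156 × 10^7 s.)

Convert to SI: T₁ = 0.002855 years = 90103.8 s; T₂ = 0.02067 years = 652345 s.
T_syn = |T₁ · T₂ / (T₁ − T₂)|.
T_syn = |90103.8 · 652345 / (90103.8 − 652345)| s ≈ 1.045e+05 s = 0.003313 years.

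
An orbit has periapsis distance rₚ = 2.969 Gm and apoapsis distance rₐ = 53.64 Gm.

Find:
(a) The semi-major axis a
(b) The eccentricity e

Convert to SI: rₚ = 2.969 Gm = 2.969e+09 m; rₐ = 53.64 Gm = 5.364e+10 m.
(a) a = (rₚ + rₐ) / 2 = (2.969e+09 + 5.364e+10) / 2 ≈ 2.83e+10 m = 28.3 Gm.
(b) e = (rₐ − rₚ) / (rₐ + rₚ) = (5.364e+10 − 2.969e+09) / (5.364e+10 + 2.969e+09) ≈ 0.8951.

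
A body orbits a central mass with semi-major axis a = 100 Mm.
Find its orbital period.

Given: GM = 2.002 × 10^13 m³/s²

Convert to SI: a = 100 Mm = 1e+08 m.
Kepler's third law: T = 2π √(a³ / GM).
Substituting a = 1e+08 m and GM = 2.002e+13 m³/s²:
T = 2π √((1e+08)³ / 2.002e+13) s
T ≈ 1.404e+06 s = 16.25 days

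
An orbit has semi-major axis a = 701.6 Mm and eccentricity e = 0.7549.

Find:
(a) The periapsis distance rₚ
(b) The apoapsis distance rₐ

Convert to SI: a = 701.6 Mm = 7.016e+08 m.
(a) rₚ = a(1 − e) = 7.016e+08 · (1 − 0.7549) = 7.016e+08 · 0.2451 ≈ 1.72e+08 m = 172 Mm.
(b) rₐ = a(1 + e) = 7.016e+08 · (1 + 0.7549) = 7.016e+08 · 1.7549 ≈ 1.231e+09 m = 1.231 Gm.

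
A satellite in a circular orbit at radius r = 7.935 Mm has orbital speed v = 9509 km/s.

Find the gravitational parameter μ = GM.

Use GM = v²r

Convert to SI: r = 7.935 Mm = 7.935e+06 m; v = 9509 km/s = 9.509e+06 m/s.
For a circular orbit v² = GM/r, so GM = v² · r.
GM = (9.509e+06)² · 7.935e+06 m³/s² ≈ 7.175e+20 m³/s² = 7.175 × 10^20 m³/s².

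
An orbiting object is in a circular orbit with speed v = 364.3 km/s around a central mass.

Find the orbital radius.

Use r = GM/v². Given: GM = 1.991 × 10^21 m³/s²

Convert to SI: v = 364.3 km/s = 364300 m/s.
For a circular orbit, v² = GM / r, so r = GM / v².
r = 1.991e+21 / (364300)² m ≈ 1.5e+10 m = 15 Gm.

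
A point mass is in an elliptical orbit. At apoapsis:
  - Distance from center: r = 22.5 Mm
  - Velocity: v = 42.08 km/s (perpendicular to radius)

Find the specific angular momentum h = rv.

Convert to SI: r = 22.5 Mm = 2.25e+07 m; v = 42.08 km/s = 42080 m/s.
With v perpendicular to r, h = r · v.
h = 2.25e+07 · 42080 m²/s ≈ 9.468e+11 m²/s.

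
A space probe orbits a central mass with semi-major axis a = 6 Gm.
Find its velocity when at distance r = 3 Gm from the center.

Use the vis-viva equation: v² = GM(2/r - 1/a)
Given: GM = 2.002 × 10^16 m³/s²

Convert to SI: a = 6 Gm = 6e+09 m; r = 3 Gm = 3e+09 m.
Vis-viva: v = √(GM · (2/r − 1/a)).
2/r − 1/a = 2/3e+09 − 1/6e+09 = 5e-10 m⁻¹.
v = √(2.002e+16 · 5e-10) m/s ≈ 3164 m/s = 3.164 km/s.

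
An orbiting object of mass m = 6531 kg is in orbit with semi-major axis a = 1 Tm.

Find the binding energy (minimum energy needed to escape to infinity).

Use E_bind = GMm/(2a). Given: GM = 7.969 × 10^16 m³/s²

Convert to SI: a = 1 Tm = 1e+12 m.
Total orbital energy is E = −GMm/(2a); binding energy is E_bind = −E = GMm/(2a).
E_bind = 7.969e+16 · 6531 / (2 · 1e+12) J ≈ 2.602e+08 J = 260.2 MJ.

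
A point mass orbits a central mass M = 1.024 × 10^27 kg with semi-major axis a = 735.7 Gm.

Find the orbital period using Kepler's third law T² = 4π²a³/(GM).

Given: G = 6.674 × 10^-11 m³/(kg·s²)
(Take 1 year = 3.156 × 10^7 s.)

Convert to SI: a = 735.7 Gm = 7.357e+11 m.
GM = G · M = 6.674e-11 · 1.024e+27 = 6.83418e+16 m³/s².
Kepler's third law: T = 2π √(a³ / GM).
Substituting a = 7.357e+11 m and GM = 6.83418e+16 m³/s²:
T = 2π √((7.357e+11)³ / 6.83418e+16) s
T ≈ 1.517e+10 s = 480.6 years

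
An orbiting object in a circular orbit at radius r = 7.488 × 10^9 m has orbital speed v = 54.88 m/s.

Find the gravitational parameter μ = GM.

For a circular orbit v² = GM/r, so GM = v² · r.
GM = (54.88)² · 7.488e+09 m³/s² ≈ 2.255e+13 m³/s² = 2.255 × 10^13 m³/s².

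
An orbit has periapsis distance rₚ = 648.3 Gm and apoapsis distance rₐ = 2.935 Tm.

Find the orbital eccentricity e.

Convert to SI: rₚ = 648.3 Gm = 6.483e+11 m; rₐ = 2.935 Tm = 2.935e+12 m.
e = (rₐ − rₚ) / (rₐ + rₚ).
e = (2.935e+12 − 6.483e+11) / (2.935e+12 + 6.483e+11) = 2.2867e+12 / 3.5833e+12 ≈ 0.6382.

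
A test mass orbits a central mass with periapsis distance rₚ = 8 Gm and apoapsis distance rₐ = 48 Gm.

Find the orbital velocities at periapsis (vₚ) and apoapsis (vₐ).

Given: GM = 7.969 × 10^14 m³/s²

Convert to SI: rₚ = 8 Gm = 8e+09 m; rₐ = 48 Gm = 4.8e+10 m.
Use the vis-viva equation v² = GM(2/r − 1/a) with a = (rₚ + rₐ)/2 = (8e+09 + 4.8e+10)/2 = 2.8e+10 m.
vₚ = √(GM · (2/rₚ − 1/a)) = √(7.969e+14 · (2/8e+09 − 1/2.8e+10)) m/s ≈ 413.2 m/s = 413.2 m/s.
vₐ = √(GM · (2/rₐ − 1/a)) = √(7.969e+14 · (2/4.8e+10 − 1/2.8e+10)) m/s ≈ 68.87 m/s = 68.87 m/s.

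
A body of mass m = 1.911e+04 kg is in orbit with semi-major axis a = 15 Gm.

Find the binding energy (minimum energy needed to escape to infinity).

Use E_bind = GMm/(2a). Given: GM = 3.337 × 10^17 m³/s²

Convert to SI: a = 15 Gm = 1.5e+10 m.
Total orbital energy is E = −GMm/(2a); binding energy is E_bind = −E = GMm/(2a).
E_bind = 3.337e+17 · 1.911e+04 / (2 · 1.5e+10) J ≈ 2.126e+11 J = 212.6 GJ.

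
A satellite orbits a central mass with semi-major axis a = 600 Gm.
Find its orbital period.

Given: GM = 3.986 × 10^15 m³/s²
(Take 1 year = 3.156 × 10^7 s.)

Convert to SI: a = 600 Gm = 6e+11 m.
Kepler's third law: T = 2π √(a³ / GM).
Substituting a = 6e+11 m and GM = 3.986e+15 m³/s²:
T = 2π √((6e+11)³ / 3.986e+15) s
T ≈ 4.625e+10 s = 1466 years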